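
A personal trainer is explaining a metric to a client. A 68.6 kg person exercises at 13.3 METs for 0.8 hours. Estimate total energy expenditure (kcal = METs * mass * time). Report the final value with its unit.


Energy = METs * mass(kg) * time(h)
= 13.3 * 68.6 * 0.8
= 729.9 kcal

729.9 kcal


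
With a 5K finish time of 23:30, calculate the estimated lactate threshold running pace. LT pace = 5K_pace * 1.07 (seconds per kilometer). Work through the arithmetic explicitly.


Race duration = 1410 s for 5 km
Average pace = 1410 / 5 = 282.0 s/km
LT pace = 282.0 * 1.07
= 301.74 s/km

301.74 s/km


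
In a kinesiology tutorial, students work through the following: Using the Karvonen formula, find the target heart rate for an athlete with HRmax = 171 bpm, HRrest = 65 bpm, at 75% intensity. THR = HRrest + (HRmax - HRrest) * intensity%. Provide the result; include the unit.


HRR = 171 - 65 = 106
THR = 65 + 106 * 0.75
= 65 + 79.5
= 144.5 bpm

144.5 bpm


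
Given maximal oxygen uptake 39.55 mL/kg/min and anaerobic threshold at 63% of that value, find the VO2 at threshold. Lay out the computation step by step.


Percentage as decimal = 0.63
VO2 at AT = 39.55 * 0.63 = 24.92 mL/kg/min

24.92 mL/kg/min


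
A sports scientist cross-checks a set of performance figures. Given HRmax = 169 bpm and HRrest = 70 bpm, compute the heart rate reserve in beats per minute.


Heart rate reserve = maximum HR minus resting HR
HRR = 169 - 70 = 99 bpm

99 bpm


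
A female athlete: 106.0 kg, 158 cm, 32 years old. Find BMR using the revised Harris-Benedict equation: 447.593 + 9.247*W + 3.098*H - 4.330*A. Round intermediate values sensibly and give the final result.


Intercept = 447.593
Weight contribution = 9.247 * 106.0 = 980.182
Height contribution = 3.098 * 158 = 489.484
Age contribution = 4.33 * 32 = 138.56
BMR = 447.593 + 980.182 + 489.484 - 138.56
= 1778.7 kcal/day

1778.7 kcal/day


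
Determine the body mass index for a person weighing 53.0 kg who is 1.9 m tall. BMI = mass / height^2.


BMI = mass / height^2
= 53.0 / 1.9^2
= 53.0 / 3.61
= 14.68 kg/m^2

14.68 kg/m^2


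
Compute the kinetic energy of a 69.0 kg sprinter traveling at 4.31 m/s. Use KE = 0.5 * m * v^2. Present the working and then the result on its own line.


Velocity squared = 18.5761
KE = 0.5 * 69.0 * 18.5761 = 640.88 J

640.88 J


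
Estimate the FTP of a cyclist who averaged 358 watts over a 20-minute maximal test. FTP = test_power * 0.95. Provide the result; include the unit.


FTP = 358 * 0.95 = 340.1 W

340.1 W


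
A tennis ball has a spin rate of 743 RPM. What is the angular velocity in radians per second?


Convert RPM to rad/s: multiply by 2*pi and divide by 60
omega = 743 * 2 * pi / 60
= 77.807 rad/s

77.807 rad/s


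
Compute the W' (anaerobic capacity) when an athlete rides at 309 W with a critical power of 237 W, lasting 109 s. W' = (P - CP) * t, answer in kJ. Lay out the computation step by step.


Above-CP power = 72 W
Duration = 109 s
W' = 72 * 109 = 7848 J
Convert: 7848 / 1000 = 7.848 kJ

7.848 kJ


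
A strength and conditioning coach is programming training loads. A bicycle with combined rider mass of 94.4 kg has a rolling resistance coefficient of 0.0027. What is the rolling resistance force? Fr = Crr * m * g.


Fr = 0.0027 * 94.4 * 9.81
= 0.25488 * 9.81
= 2.5 N

2.5 N


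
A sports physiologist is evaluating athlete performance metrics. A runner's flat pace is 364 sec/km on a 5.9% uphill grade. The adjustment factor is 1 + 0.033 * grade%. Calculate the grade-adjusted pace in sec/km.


Factor = 1 + 0.033 * 5.9 = 1.1947
Adjusted pace = 364 * 1.1947
= 434.87 sec/km

434.87 s/km


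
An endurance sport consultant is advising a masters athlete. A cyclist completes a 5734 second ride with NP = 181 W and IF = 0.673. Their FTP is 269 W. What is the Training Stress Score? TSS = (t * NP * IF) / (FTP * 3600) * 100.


t * NP * IF = 5734 * 181 * 0.673 = 698475.742
FTP * 3600 = 968400
TSS = (698475.742 / 968400) * 100 = 72.13

72.13 TSS


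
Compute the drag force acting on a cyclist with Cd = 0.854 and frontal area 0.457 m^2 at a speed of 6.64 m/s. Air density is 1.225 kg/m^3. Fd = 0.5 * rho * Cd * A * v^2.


Step 1: v^2 = 44.0896
Step 2: Fd = 0.5 * 1.225 * 0.854 * 0.457 * 44.0896
= 10.539 N

10.539 N


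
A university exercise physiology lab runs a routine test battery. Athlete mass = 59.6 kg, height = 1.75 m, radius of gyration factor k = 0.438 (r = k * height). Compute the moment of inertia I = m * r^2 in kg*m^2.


r = k * height = 0.438 * 1.75 = 0.7665 m
r^2 = 0.7665^2 = 0.587522
I = 59.6 * 0.587522 = 35.016 kg*m^2

35.016 kg*m^2


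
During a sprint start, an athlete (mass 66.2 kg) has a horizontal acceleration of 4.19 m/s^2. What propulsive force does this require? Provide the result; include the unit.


Propulsive force = mass * acceleration
= 66.2 kg * 4.19 m/s^2
= 277.38 N

277.38 N


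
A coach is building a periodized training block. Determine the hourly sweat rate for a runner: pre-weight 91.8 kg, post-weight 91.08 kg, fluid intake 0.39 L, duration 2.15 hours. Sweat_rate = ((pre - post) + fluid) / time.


Mass lost = 91.8 - 91.08 = 0.72 kg
Add fluid consumed: 0.72 + 0.39 = 1.11 L total sweat
Sweat rate = 1.11 / 2.15 = 0.516 L/h

0.516 L/h


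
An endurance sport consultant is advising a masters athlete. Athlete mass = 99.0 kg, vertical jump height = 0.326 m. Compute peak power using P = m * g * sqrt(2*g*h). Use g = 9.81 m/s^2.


sqrt(2 * 9.81 * 0.326) = sqrt(6.39612) = 2.529055 m/s
P = 99.0 * 9.81 * 2.529055
= 2456.19 W

2456.19 W


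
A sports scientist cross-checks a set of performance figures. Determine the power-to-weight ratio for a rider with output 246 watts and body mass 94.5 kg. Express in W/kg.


P/W = 246 / 94.5 = 2.603 W/kg

2.603 W/kg


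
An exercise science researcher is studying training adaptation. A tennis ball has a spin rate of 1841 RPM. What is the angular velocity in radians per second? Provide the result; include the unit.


Convert RPM to rad/s: multiply by 2*pi and divide by 60
omega = 1841 * 2 * pi / 60
= 192.789 rad/s

192.789 rad/s


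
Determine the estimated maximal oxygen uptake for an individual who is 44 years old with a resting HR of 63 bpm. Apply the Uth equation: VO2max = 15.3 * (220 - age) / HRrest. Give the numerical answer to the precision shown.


HRmax = 220 - 44 = 176
VO2max = 15.3 * (176 / 63)
= 15.3 * 2.7937
= 42.74 mL/kg/min

42.74 mL/kg/min


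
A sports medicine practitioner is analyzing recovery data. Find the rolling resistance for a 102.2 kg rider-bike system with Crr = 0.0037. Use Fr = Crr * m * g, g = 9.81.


m * g = 102.2 * 9.81 = 1002.582 N
Fr = 0.0037 * 1002.582 = 3.71 N

3.71 N


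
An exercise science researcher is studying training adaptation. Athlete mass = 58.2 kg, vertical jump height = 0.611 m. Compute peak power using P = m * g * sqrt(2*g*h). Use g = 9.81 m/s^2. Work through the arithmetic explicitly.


sqrt(2 * 9.81 * 0.611) = sqrt(11.98782) = 3.462343 m/s
P = 58.2 * 9.81 * 3.462343
= 1976.8 W

1976.8 W


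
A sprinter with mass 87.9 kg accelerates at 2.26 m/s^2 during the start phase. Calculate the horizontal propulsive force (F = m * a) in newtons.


F = m * a
= 87.9 * 2.26
= 198.65 N

198.65 N


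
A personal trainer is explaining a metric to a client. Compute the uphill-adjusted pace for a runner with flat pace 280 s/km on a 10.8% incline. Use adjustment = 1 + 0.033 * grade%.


Adjustment factor = 1 + 0.033 * 10.8 = 1.3564
Grade-adjusted pace = 280 * 1.3564 = 379.79 s/km

379.79 s/km


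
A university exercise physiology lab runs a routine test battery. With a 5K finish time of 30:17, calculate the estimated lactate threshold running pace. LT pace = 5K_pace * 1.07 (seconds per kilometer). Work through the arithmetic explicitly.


Race duration = 1817 s for 5 km
Average pace = 1817 / 5 = 363.4 s/km
LT pace = 363.4 * 1.07
= 388.84 s/km

388.84 s/km


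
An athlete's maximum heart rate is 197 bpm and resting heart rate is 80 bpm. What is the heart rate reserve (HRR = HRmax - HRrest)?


HRR = HRmax - HRrest
= 197 - 80
= 117 bpm

117 bpm


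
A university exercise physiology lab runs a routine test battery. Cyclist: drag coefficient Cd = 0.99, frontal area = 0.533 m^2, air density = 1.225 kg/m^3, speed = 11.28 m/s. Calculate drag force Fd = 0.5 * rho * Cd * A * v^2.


v^2 = 11.28^2 = 127.2384
Fd = 0.5 * 1.225 * 0.99 * 0.533 * 127.2384
= 41.123 N

41.123 N


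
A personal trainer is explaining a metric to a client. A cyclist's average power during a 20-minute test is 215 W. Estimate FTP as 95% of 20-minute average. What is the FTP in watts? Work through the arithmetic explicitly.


FTP = 20-min power * 0.95
= 215 * 0.95
= 204.25 W

204.25 W


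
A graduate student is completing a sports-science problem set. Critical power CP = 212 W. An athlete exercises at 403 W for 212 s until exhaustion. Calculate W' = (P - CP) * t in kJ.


P - CP = 403 - 212 = 191 W
W' = 191 * 212 = 40492 J
= 40492 / 1000 = 40.492 kJ

40.492 kJ


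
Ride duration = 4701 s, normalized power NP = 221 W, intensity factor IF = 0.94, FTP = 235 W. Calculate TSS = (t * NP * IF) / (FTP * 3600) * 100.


Numerator = 4701 * 221 * 0.94 = 976585.74
Denominator = 235 * 3600 = 846000
TSS = 976585.74 / 846000 * 100
= 115.44

115.44 TSS


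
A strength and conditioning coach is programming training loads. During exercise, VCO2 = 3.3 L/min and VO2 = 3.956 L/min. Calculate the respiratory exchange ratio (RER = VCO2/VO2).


RER = VCO2 / VO2
= 3.3 / 3.956
= 0.8342

0.8342


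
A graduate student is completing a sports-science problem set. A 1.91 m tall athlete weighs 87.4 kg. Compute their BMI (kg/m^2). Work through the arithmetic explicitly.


height^2 = 3.6481 m^2
BMI = 87.4 / 3.6481 = 23.96 kg/m^2

23.96 kg/m^2


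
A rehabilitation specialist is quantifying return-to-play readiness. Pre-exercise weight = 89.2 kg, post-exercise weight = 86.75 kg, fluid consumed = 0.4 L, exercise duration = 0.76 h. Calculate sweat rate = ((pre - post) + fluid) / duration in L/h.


Weight loss = 89.2 - 86.75 = 2.45 kg (approx L)
Total sweat = 2.45 + 0.4 = 2.85 L
Sweat rate = 2.85 / 0.76 = 3.75 L/h

3.75 L/h


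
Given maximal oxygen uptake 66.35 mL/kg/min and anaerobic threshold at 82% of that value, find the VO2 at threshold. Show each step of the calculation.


Percentage as decimal = 0.82
VO2 at AT = 66.35 * 0.82 = 54.41 mL/kg/min

54.41 mL/kg/min


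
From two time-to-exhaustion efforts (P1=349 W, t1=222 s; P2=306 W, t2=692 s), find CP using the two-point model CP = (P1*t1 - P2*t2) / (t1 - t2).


Work in trial 1 = 77478 J
Work in trial 2 = 211752 J
Delta work = -134274 J
Delta time = -470 s
CP = -134274 / -470 = 285.69 W

285.69 W


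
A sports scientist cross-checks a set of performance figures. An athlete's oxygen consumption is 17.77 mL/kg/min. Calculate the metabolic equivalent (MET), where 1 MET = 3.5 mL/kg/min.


MET = VO2 / 3.5
= 17.77 / 3.5
= 5.08 METs

5.08 METs


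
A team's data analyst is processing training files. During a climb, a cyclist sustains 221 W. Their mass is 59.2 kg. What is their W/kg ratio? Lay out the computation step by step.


Power-to-weight = 221 W / 59.2 kg
= 3.733 W/kg

3.733 W/kg


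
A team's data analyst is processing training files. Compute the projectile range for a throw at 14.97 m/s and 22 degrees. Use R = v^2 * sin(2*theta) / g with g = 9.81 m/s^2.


Two times the angle = 44 degrees
sin(44) = 0.694658
R = 224.1009 * 0.694658 / 9.81 = 15.869 m

15.869 m


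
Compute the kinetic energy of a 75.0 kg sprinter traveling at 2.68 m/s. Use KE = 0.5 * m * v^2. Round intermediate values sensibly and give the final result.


Velocity squared = 7.1824
KE = 0.5 * 75.0 * 7.1824 = 269.34 J

269.34 J


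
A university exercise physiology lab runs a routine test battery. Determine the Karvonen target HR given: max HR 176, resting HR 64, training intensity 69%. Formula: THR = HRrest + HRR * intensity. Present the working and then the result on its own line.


HRR = HRmax - HRrest = 176 - 64 = 112
THR = 64 + 112 * 0.69
= 141.28 bpm

141.28 bpm


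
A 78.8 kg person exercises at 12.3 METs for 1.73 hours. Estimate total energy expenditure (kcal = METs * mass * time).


Energy = METs * mass(kg) * time(h)
= 12.3 * 78.8 * 1.73
= 1676.79 kcal

1676.79 kcal


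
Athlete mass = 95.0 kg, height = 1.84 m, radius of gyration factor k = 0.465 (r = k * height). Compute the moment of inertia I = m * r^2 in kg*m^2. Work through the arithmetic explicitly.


r = k * height = 0.465 * 1.84 = 0.8556 m
r^2 = 0.8556^2 = 0.732051
I = 95.0 * 0.732051 = 69.545 kg*m^2

69.545 kg*m^2


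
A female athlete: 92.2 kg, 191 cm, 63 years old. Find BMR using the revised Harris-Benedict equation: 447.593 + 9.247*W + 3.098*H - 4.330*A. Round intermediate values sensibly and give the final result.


Intercept = 447.593
Weight contribution = 9.247 * 92.2 = 852.5734
Height contribution = 3.098 * 191 = 591.718
Age contribution = 4.33 * 63 = 272.79
BMR = 447.593 + 852.5734 + 591.718 - 272.79
= 1619.09 kcal/day

1619.09 kcal/day


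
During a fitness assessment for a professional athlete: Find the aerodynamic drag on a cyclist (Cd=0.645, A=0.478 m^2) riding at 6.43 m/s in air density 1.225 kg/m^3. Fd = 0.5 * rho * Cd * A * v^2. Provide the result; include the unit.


Fd = 0.5 * 1.225 * 0.645 * 0.478 * 6.43^2
= 0.5 * 1.225 * 0.645 * 0.478 * 41.3449
= 7.808 N

7.808 N


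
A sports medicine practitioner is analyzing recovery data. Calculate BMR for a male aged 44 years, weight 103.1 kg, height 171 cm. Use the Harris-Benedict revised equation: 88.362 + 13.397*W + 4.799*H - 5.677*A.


Substituting values:
W term = 13.397 * 103.1 = 1381.2307
H term = 4.799 * 171 = 820.629
A term = 5.677 * 44 = 249.788
BMR = 2040.43 kcal/day

2040.43 kcal/day


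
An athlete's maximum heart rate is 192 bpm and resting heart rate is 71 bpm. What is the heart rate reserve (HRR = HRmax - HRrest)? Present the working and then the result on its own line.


HRR = HRmax - HRrest
= 192 - 71
= 121 bpm

121 bpm


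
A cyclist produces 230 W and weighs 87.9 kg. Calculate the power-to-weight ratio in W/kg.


P/W = power / mass
= 230 / 87.9
= 2.617 W/kg

2.617 W/kg


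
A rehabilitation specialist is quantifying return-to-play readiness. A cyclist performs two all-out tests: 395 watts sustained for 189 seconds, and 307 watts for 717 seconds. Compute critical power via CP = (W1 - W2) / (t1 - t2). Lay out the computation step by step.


W1 = P1 * t1 = 395 * 189 = 74655 J
W2 = P2 * t2 = 307 * 717 = 220119 J
CP = (74655 - 220119) / (189 - 717)
= 275.5 W

275.5 W


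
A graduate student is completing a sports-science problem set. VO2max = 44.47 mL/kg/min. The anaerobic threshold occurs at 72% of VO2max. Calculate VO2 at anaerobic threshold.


AT fraction = 72 / 100 = 0.72
AT VO2 = 44.47 * 0.72
= 32.02 mL/kg/min

32.02 mL/kg/min


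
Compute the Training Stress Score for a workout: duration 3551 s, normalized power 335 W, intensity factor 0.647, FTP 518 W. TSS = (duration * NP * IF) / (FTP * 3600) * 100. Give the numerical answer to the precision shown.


Product = 3551 * 335 * 0.647 = 769661.495
Base = 518 * 3600 = 1864800
TSS = 769661.495 / 1864800 * 100 = 41.27

41.27 TSS


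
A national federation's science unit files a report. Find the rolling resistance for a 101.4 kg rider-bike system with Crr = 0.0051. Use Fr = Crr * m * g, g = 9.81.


m * g = 101.4 * 9.81 = 994.734 N
Fr = 0.0051 * 994.734 = 5.073 N

5.073 N


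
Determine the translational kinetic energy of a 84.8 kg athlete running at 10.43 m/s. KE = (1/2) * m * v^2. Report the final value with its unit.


KE = 0.5 * m * v^2
= 0.5 * 84.8 * 10.43^2
= 0.5 * 84.8 * 108.7849
= 4612.48 J

4612.48 J


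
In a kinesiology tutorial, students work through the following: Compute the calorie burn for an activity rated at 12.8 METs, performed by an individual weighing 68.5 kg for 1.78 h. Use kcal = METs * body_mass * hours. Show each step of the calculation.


Product of METs and mass = 12.8 * 68.5 = 876.8
Total kcal = 876.8 * 1.78 = 1560.7 kcal

1560.7 kcal


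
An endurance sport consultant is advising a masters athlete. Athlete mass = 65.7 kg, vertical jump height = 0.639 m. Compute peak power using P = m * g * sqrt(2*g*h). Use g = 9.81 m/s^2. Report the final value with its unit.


sqrt(2 * 9.81 * 0.639) = sqrt(12.53718) = 3.540788 m/s
P = 65.7 * 9.81 * 3.540788
= 2282.1 W

2282.1 W


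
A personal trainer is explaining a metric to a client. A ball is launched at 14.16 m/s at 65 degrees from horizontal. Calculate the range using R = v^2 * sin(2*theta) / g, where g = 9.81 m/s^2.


sin(2 * 65) = sin(130) = 0.766044
v^2 = 14.16^2 = 200.5056
R = 200.5056 * 0.766044 / 9.81
= 15.657 m

15.657 m


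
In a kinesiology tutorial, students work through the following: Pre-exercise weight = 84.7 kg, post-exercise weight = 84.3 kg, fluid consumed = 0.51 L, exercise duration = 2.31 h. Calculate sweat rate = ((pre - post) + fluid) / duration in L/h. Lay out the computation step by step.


Weight loss = 84.7 - 84.3 = 0.4 kg (approx L)
Total sweat = 0.4 + 0.51 = 0.91 L
Sweat rate = 0.91 / 2.31 = 0.394 L/h

0.394 L/h


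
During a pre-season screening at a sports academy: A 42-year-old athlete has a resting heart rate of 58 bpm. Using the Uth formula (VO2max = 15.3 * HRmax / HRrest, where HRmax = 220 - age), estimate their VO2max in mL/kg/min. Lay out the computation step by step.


HRmax = 220 - 42 = 178 bpm
Ratio = HRmax / HRrest = 178 / 58 = 3.069
VO2max = 15.3 * 3.069 = 46.96 mL/kg/min

46.96 mL/kg/min


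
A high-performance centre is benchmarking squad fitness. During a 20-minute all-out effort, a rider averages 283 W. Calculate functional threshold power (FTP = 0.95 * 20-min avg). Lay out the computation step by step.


FTP = 0.95 * 283
= 268.85 W

268.85 W


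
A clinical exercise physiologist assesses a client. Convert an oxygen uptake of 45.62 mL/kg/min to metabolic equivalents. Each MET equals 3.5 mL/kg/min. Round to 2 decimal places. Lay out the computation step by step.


One MET = 3.5 mL/kg/min
Number of METs = 45.62 / 3.5
= 13.03 METs

13.03 METs


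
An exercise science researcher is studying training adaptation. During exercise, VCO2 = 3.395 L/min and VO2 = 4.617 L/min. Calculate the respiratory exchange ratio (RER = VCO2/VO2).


RER = VCO2 / VO2
= 3.395 / 4.617
= 0.7353

0.7353


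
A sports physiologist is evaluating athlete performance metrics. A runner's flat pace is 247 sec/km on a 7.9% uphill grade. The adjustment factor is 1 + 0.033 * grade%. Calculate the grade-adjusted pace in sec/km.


Factor = 1 + 0.033 * 7.9 = 1.2607
Adjusted pace = 247 * 1.2607
= 311.39 sec/km

311.39 s/km


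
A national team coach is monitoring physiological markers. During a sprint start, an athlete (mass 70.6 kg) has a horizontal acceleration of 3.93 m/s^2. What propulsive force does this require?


Propulsive force = mass * acceleration
= 70.6 kg * 3.93 m/s^2
= 277.46 N

277.46 N


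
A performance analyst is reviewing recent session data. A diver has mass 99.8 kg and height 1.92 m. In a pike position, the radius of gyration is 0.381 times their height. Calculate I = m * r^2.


r = 0.381 * 1.92 = 0.73152 m
I = m * r^2 = 99.8 * 0.535122 = 53.405 kg*m^2

53.405 kg*m^2


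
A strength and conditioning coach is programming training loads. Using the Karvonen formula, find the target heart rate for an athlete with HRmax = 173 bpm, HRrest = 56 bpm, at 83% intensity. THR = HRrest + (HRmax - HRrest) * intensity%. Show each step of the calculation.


HRR = 173 - 56 = 117
THR = 56 + 117 * 0.83
= 56 + 97.11
= 153.11 bpm

153.11 bpm


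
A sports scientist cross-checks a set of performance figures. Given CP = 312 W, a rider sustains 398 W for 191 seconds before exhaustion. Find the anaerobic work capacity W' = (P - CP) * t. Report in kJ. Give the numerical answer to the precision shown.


Excess power = 398 - 312 = 86 W
Work above CP = 86 * 191 = 16426 J
W' = 16.426 kJ

16.426 kJ


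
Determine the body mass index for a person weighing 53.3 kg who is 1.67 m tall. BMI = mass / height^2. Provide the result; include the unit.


BMI = mass / height^2
= 53.3 / 1.67^2
= 53.3 / 2.7889
= 19.11 kg/m^2

19.11 kg/m^2


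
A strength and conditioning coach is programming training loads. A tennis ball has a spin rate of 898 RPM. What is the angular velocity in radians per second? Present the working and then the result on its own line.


Convert RPM to rad/s: multiply by 2*pi and divide by 60
omega = 898 * 2 * pi / 60
= 94.038 rad/s

94.038 rad/s


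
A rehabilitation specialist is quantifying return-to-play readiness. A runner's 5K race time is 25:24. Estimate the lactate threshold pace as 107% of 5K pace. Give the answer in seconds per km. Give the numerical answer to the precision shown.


Total race time = 25*60 + 24 = 1524 seconds
5K pace = 1524 / 5 = 304.8 sec/km
LT pace = 304.8 * 1.07 = 326.14 sec/km

326.14 s/km


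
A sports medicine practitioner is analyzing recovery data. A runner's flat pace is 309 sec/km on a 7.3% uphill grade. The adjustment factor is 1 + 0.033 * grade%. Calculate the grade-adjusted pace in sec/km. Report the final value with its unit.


Factor = 1 + 0.033 * 7.3 = 1.2409
Adjusted pace = 309 * 1.2409
= 383.44 sec/km

383.44 s/km


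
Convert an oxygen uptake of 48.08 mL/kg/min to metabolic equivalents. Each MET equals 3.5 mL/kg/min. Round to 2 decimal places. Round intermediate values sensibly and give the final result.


One MET = 3.5 mL/kg/min
Number of METs = 48.08 / 3.5
= 13.74 METs

13.74 METs


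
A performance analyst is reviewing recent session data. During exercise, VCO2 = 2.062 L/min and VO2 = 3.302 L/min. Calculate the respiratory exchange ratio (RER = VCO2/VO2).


RER = VCO2 / VO2
= 2.062 / 3.302
= 0.6245

0.6245


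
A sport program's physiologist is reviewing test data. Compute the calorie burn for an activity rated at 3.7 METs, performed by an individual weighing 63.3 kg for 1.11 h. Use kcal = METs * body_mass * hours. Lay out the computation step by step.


Product of METs and mass = 3.7 * 63.3 = 234.21
Total kcal = 234.21 * 1.11 = 259.97 kcal

259.97 kcal


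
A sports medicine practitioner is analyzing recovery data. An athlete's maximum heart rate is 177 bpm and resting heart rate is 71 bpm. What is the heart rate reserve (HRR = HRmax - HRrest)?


HRR = HRmax - HRrest
= 177 - 71
= 106 bpm

106 bpm


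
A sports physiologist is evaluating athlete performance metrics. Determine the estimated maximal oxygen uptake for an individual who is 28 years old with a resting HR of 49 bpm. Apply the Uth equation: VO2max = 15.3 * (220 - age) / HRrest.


HRmax = 220 - 28 = 192
VO2max = 15.3 * (192 / 49)
= 15.3 * 3.9184
= 59.95 mL/kg/min

59.95 mL/kg/min


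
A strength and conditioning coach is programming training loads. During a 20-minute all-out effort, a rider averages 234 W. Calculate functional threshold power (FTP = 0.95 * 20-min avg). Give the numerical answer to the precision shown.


FTP = 0.95 * 234
= 222.3 W

222.3 W


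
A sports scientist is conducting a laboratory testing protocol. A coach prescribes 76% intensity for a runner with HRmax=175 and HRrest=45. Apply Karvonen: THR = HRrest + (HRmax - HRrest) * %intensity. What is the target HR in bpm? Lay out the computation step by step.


Heart rate reserve = 175 - 45 = 130
Intensity fraction = 76 / 100 = 0.76
THR = 45 + 130 * 0.76 = 143.8 bpm

143.8 bpm


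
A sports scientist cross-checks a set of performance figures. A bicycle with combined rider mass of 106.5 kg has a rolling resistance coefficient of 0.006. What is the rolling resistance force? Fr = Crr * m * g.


Fr = 0.006 * 106.5 * 9.81
= 0.639 * 9.81
= 6.269 N

6.269 N


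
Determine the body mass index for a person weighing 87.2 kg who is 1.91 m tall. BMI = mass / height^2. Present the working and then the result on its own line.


BMI = mass / height^2
= 87.2 / 1.91^2
= 87.2 / 3.6481
= 23.9 kg/m^2

23.9 kg/m^2


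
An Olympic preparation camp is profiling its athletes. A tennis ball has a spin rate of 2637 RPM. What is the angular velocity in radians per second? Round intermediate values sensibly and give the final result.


Convert RPM to rad/s: multiply by 2*pi and divide by 60
omega = 2637 * 2 * pi / 60
= 276.146 rad/s

276.146 rad/s


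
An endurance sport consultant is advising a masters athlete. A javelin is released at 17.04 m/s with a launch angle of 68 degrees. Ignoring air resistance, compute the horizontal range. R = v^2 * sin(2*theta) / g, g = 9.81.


Launch speed squared = 290.3616
sin(2 * 68 deg) = 0.694658
Range = 290.3616 * 0.694658 / 9.81
= 20.561 m

20.561 m


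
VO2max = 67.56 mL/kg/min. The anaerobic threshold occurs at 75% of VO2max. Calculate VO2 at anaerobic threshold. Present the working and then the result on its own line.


AT fraction = 75 / 100 = 0.75
AT VO2 = 67.56 * 0.75
= 50.67 mL/kg/min

50.67 mL/kg/min


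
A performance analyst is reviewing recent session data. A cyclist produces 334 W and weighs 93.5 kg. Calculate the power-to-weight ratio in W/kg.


P/W = power / mass
= 334 / 93.5
= 3.572 W/kg

3.572 W/kg


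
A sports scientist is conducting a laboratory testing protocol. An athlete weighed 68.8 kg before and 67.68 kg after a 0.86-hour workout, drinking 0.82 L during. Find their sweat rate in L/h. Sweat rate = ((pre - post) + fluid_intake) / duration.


Body mass change = 1.12 kg
Total sweat loss = 1.12 + 0.82 = 1.94 L
Rate = 1.94 / 0.86 = 2.256 L/h

2.256 L/h


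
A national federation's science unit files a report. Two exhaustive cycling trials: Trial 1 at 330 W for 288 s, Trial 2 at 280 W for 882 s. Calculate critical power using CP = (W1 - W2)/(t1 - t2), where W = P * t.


W1 = 330 * 288 = 95040 J
W2 = 280 * 882 = 246960 J
CP = (95040 - 246960) / (288 - 882)
= -151920 / -594
= 255.76 W

255.76 W


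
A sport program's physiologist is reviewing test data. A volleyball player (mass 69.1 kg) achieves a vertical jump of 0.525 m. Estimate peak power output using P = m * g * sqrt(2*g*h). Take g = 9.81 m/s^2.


2 * g * h = 2 * 9.81 * 0.525 = 10.3005
sqrt(10.3005) = 3.209439 m/s
P = 69.1 * 9.81 * 3.209439 = 2175.59 W

2175.59 W


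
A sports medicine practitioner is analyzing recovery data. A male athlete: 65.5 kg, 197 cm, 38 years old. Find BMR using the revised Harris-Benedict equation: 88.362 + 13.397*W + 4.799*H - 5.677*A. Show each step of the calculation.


Intercept = 88.362
Weight contribution = 13.397 * 65.5 = 877.5035
Height contribution = 4.799 * 197 = 945.403
Age contribution = 5.677 * 38 = 215.726
BMR = 88.362 + 877.5035 + 945.403 - 215.726
= 1695.54 kcal/day

1695.54 kcal/day


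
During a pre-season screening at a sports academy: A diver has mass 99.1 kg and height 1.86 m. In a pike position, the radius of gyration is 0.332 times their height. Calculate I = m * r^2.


r = 0.332 * 1.86 = 0.61752 m
I = m * r^2 = 99.1 * 0.381331 = 37.79 kg*m^2

37.79 kg*m^2


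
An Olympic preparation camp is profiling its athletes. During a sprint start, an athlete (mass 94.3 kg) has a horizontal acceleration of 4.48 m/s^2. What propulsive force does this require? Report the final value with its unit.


Propulsive force = mass * acceleration
= 94.3 kg * 4.48 m/s^2
= 422.46 N

422.46 N


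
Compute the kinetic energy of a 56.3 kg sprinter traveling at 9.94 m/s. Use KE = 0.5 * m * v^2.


Velocity squared = 98.8036
KE = 0.5 * 56.3 * 98.8036 = 2781.32 J

2781.32 J


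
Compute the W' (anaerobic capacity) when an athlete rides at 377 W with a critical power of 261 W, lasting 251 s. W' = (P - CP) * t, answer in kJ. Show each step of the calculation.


Above-CP power = 116 W
Duration = 251 s
W' = 116 * 251 = 29116 J
Convert: 29116 / 1000 = 29.116 kJ

29.116 kJ


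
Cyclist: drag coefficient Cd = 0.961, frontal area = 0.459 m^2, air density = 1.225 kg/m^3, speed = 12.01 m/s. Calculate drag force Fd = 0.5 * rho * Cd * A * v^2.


v^2 = 12.01^2 = 144.2401
Fd = 0.5 * 1.225 * 0.961 * 0.459 * 144.2401
= 38.97 N

38.97 N


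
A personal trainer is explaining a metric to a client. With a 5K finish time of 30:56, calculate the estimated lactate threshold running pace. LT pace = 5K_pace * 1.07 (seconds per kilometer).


Race duration = 1856 s for 5 km
Average pace = 1856 / 5 = 371.2 s/km
LT pace = 371.2 * 1.07
= 397.18 s/km

397.18 s/km


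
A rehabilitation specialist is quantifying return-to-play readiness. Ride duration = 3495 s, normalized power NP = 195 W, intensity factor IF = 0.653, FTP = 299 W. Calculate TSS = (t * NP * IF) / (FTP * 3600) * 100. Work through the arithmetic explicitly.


Numerator = 3495 * 195 * 0.653 = 445035.825
Denominator = 299 * 3600 = 1076400
TSS = 445035.825 / 1076400 * 100
= 41.34

41.34 TSS


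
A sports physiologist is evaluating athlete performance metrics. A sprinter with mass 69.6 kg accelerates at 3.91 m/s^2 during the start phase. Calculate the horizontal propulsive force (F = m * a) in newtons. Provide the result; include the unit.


F = m * a
= 69.6 * 3.91
= 272.14 N

272.14 N


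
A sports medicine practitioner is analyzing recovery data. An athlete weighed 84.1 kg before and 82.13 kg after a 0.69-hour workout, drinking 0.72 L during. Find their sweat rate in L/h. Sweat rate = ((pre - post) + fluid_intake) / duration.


Body mass change = 1.97 kg
Total sweat loss = 1.97 + 0.72 = 2.69 L
Rate = 2.69 / 0.69 = 3.899 L/h

3.899 L/h


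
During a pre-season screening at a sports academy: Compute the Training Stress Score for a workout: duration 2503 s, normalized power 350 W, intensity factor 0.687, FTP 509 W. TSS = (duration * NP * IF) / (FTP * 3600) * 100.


Product = 2503 * 350 * 0.687 = 601846.35
Base = 509 * 3600 = 1832400
TSS = 601846.35 / 1832400 * 100 = 32.84

32.84 TSS


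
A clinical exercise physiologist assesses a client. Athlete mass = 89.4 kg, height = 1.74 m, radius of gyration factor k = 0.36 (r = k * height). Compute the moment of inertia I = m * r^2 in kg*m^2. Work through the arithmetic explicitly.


r = k * height = 0.36 * 1.74 = 0.6264 m
r^2 = 0.6264^2 = 0.392377
I = 89.4 * 0.392377 = 35.079 kg*m^2

35.079 kg*m^2


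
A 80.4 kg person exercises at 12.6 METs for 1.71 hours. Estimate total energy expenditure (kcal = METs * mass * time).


Energy = METs * mass(kg) * time(h)
= 12.6 * 80.4 * 1.71
= 1732.3 kcal

1732.3 kcal


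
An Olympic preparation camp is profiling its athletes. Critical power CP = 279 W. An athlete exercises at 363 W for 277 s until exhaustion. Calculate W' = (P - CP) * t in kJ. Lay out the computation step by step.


P - CP = 363 - 279 = 84 W
W' = 84 * 277 = 23268 J
= 23268 / 1000 = 23.268 kJ

23.268 kJ


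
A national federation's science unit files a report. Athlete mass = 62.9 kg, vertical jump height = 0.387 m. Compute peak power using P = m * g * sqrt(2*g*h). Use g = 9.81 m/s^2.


sqrt(2 * 9.81 * 0.387) = sqrt(7.59294) = 2.755529 m/s
P = 62.9 * 9.81 * 2.755529
= 1700.3 W

1700.3 W


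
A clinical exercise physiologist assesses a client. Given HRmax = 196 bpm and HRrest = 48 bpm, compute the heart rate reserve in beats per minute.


Heart rate reserve = maximum HR minus resting HR
HRR = 196 - 48 = 148 bpm

148 bpm


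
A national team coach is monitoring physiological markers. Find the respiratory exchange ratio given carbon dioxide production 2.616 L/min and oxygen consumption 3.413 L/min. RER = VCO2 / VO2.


VCO2 = 2.616 L/min
VO2 = 3.413 L/min
RER = 2.616 / 3.413 = 0.7665

0.7665


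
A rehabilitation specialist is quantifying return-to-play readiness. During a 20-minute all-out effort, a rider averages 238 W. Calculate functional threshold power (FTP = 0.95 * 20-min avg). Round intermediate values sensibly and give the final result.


FTP = 0.95 * 238
= 226.1 W

226.1 W


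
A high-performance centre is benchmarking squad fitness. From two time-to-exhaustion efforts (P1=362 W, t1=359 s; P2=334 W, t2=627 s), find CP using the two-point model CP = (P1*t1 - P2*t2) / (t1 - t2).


Work in trial 1 = 129958 J
Work in trial 2 = 209418 J
Delta work = -79460 J
Delta time = -268 s
CP = -79460 / -268 = 296.49 W

296.49 W


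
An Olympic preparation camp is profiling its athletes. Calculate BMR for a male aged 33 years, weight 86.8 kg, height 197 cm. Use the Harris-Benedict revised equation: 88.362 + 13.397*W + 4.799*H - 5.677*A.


Substituting values:
W term = 13.397 * 86.8 = 1162.8596
H term = 4.799 * 197 = 945.403
A term = 5.677 * 33 = 187.341
BMR = 2009.28 kcal/day

2009.28 kcal/day


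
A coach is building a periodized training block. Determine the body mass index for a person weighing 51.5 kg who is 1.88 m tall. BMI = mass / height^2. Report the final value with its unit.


BMI = mass / height^2
= 51.5 / 1.88^2
= 51.5 / 3.5344
= 14.57 kg/m^2

14.57 kg/m^2


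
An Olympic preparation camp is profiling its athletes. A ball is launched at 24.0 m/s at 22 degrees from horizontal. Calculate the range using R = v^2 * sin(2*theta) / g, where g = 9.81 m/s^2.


sin(2 * 22) = sin(44) = 0.694658
v^2 = 24.0^2 = 576.0
R = 576.0 * 0.694658 / 9.81
= 40.787 m

40.787 m


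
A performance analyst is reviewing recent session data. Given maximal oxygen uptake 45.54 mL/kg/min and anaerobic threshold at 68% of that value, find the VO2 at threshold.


Percentage as decimal = 0.68
VO2 at AT = 45.54 * 0.68 = 30.97 mL/kg/min

30.97 mL/kg/min


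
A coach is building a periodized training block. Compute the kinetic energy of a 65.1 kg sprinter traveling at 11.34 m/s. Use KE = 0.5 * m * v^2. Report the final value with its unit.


Velocity squared = 128.5956
KE = 0.5 * 65.1 * 128.5956 = 4185.79 J

4185.79 J


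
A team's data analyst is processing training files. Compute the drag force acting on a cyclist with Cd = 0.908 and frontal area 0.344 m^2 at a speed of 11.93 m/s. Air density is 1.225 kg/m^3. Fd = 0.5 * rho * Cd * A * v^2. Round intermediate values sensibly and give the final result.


Step 1: v^2 = 142.3249
Step 2: Fd = 0.5 * 1.225 * 0.908 * 0.344 * 142.3249
= 27.229 N

27.229 N


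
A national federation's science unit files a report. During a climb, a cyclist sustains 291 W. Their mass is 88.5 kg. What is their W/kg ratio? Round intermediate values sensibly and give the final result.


Power-to-weight = 291 W / 88.5 kg
= 3.288 W/kg

3.288 W/kg


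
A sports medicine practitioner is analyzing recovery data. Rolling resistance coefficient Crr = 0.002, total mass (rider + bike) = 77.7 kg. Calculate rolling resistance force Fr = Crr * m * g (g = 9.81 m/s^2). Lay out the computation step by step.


Fr = Crr * m * g
= 0.002 * 77.7 * 9.81
= 1.524 N

1.524 N


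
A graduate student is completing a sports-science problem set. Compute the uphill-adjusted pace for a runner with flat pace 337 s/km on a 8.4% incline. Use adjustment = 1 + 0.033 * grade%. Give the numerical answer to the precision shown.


Adjustment factor = 1 + 0.033 * 8.4 = 1.2772
Grade-adjusted pace = 337 * 1.2772 = 430.42 s/km

430.42 s/km


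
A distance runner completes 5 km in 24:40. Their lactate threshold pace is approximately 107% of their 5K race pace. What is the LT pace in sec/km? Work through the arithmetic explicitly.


Convert to seconds: 24 min 40 s = 1480 s
Pace per km = 1480 / 5 = 296.0 s/km
LT pace = 296.0 * 1.07 = 316.72 s/km

316.72 s/km


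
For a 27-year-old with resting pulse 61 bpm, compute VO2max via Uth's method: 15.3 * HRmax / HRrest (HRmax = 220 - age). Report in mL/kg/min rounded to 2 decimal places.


Step 1: HRmax = 220 - 27 = 193 bpm
Step 2: Ratio = 193 / 61 = 3.1639
Step 3: VO2max = 15.3 * 3.1639 = 48.41 mL/kg/min

48.41 mL/kg/min


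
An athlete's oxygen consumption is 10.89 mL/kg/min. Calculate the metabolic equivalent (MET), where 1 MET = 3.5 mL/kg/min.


MET = VO2 / 3.5
= 10.89 / 3.5
= 3.11 METs

3.11 METs


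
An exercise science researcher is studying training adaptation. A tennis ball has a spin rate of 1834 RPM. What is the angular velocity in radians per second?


Convert RPM to rad/s: multiply by 2*pi and divide by 60
omega = 1834 * 2 * pi / 60
= 192.056 rad/s

192.056 rad/s


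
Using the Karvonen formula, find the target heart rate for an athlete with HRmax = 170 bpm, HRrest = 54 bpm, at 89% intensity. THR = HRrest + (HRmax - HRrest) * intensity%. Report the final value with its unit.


HRR = 170 - 54 = 116
THR = 54 + 116 * 0.89
= 54 + 103.24
= 157.24 bpm

157.24 bpm


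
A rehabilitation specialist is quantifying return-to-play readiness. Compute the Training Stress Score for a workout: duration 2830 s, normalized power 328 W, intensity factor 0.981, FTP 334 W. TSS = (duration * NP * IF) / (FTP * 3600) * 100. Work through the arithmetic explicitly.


Product = 2830 * 328 * 0.981 = 910603.44
Base = 334 * 3600 = 1202400
TSS = 910603.44 / 1202400 * 100 = 75.73

75.73 TSS


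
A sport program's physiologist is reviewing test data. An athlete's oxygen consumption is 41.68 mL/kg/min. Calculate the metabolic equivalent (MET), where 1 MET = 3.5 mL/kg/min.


MET = VO2 / 3.5
= 41.68 / 3.5
= 11.91 METs

11.91 METs


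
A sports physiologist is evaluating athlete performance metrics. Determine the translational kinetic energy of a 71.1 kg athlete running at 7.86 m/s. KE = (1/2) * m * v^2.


KE = 0.5 * m * v^2
= 0.5 * 71.1 * 7.86^2
= 0.5 * 71.1 * 61.7796
= 2196.26 J

2196.26 J


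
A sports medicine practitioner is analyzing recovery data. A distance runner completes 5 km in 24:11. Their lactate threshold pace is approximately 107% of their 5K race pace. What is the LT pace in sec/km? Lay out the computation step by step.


Convert to seconds: 24 min 11 s = 1451 s
Pace per km = 1451 / 5 = 290.2 s/km
LT pace = 290.2 * 1.07 = 310.51 s/km

310.51 s/km


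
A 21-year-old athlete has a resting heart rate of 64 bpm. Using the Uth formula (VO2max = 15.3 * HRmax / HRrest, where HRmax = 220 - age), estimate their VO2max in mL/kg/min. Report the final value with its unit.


HRmax = 220 - 21 = 199 bpm
Ratio = HRmax / HRrest = 199 / 64 = 3.1094
VO2max = 15.3 * 3.1094 = 47.57 mL/kg/min

47.57 mL/kg/min


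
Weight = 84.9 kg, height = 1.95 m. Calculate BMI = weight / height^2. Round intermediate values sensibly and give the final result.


height^2 = 1.95^2 = 3.8025
BMI = 84.9 / 3.8025 = 22.33 kg/m^2

22.33 kg/m^2


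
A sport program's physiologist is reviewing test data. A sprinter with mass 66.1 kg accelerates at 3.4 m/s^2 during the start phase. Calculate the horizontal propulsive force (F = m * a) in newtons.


F = m * a
= 66.1 * 3.4
= 224.74 N

224.74 N


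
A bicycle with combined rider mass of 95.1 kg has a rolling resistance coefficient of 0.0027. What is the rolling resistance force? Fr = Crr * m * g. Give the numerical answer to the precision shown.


Fr = 0.0027 * 95.1 * 9.81
= 0.25677 * 9.81
= 2.519 N

2.519 N


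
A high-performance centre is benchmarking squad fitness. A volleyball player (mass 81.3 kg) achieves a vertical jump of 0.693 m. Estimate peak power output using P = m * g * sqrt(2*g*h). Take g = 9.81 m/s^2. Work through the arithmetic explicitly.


2 * g * h = 2 * 9.81 * 0.693 = 13.59666
sqrt(13.59666) = 3.687365 m/s
P = 81.3 * 9.81 * 3.687365 = 2940.87 W

2940.87 W


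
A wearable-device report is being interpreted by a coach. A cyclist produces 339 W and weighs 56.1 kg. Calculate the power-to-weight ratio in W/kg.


P/W = power / mass
= 339 / 56.1
= 6.043 W/kg

6.043 W/kg


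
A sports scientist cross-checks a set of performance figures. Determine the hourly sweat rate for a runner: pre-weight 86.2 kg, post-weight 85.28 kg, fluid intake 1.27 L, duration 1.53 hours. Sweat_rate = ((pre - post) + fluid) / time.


Mass lost = 86.2 - 85.28 = 0.92 kg
Add fluid consumed: 0.92 + 1.27 = 2.19 L total sweat
Sweat rate = 2.19 / 1.53 = 1.431 L/h

1.431 L/h
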